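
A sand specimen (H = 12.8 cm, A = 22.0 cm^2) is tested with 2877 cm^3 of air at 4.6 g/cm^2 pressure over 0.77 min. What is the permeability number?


Formula: Permeability Number P = (V * H) / (p * A * t)
Numerator: V * H = 2877 * 12.8 = 36825.6
Denominator: p * A * t = 4.6 * 22.0 * 0.77 = 77.924
P = 36825.6 / 77.924 = 472.5835

472.5835


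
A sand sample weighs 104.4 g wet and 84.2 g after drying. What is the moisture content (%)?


Formula: MC = (W_wet - W_dry) / W_wet * 100
Water mass = 104.4 - 84.2 = 20.2 g
MC = 20.2 / 104.4 * 100 = 19.3487%

Answer: 19.3487%


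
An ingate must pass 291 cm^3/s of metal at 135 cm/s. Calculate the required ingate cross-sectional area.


Formula: A_ingate = Q / v  (continuity equation)
A = 291 cm^3/s / 135 cm/s = 2.1556 cm^2


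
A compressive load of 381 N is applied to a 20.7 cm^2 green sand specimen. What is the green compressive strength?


Formula: Compressive Strength = Force / Area
Strength = 381 N / 20.7 cm^2 = 18.4058 N/cm^2

Final answer: 18.4058 N/cm^2


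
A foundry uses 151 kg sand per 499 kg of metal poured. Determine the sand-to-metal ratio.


Formula: Sand-to-Metal Ratio = W_sand / W_metal
Ratio = 151 kg / 499 kg = 0.3026

Answer: 0.3026


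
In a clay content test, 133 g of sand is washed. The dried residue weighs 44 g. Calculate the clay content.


Formula: Clay% = (W_total - W_washed) / W_total * 100
Clay mass = 133 - 44 = 89 g
Clay% = 89 / 133 * 100 = 66.9173%


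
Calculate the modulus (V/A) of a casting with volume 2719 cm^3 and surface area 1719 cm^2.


Formula: Casting Modulus M = V / A
M = 2719 cm^3 / 1719 cm^2 = 1.5817 cm


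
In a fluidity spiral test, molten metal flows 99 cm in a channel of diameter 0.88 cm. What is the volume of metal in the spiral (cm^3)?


Formula: V = pi * (d/2)^2 * L  (cylinder volume)
Radius = 0.88/2 = 0.44 cm
V = pi * 0.44^2 * 99 = 60.2130 cm^3

60.2130 cm^3


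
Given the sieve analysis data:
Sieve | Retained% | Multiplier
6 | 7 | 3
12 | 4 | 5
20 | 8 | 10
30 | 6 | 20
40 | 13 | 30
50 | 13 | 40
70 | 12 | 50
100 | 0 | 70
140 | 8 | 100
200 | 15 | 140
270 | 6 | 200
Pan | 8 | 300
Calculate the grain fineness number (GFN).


Formula: GFN = sum(pct * multiplier) / sum(pct)
sum(pct * multiplier) = 8251
sum(pct) = 100
GFN = 8251 / 100 = 82.51


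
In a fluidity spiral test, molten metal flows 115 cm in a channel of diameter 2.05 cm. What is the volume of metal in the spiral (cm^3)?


Formula: V = pi * (d/2)^2 * L  (cylinder volume)
Radius = 2.05/2 = 1.025 cm
V = pi * 1.025^2 * 115 = 379.5731 cm^3


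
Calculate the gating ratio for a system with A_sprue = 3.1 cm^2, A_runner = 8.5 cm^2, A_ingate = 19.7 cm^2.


Sprue:Runner:Ingate = 1 : 8.5/3.1 : 19.7/3.1 = 1:2.74:6.35


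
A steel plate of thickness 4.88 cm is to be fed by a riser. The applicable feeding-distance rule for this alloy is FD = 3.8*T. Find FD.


Formula: FD = 3.8 * T  (riser feeding-distance rule)
FD = 3.8 * 4.88 cm = 18.5440 cm

18.5440 cm


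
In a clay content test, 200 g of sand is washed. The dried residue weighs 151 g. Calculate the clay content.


Formula: Clay% = (W_total - W_washed) / W_total * 100
Clay mass = 200 - 151 = 49 g
Clay% = 49 / 200 * 100 = 24.5000%

Final answer: 24.5000%


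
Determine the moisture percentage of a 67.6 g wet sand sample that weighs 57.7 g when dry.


Formula: MC = (W_wet - W_dry) / W_wet * 100
Water mass = 67.6 - 57.7 = 9.9 g
MC = 9.9 / 67.6 * 100 = 14.6450%

Answer: 14.6450%


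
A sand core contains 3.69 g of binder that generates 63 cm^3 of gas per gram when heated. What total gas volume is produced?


Formula: V_gas = W_binder * gas_evolution_rate
V = 3.69 g * 63 cm^3/g = 232.4700 cm^3


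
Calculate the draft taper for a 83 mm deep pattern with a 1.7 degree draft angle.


Formula: taper = depth * tan(draft_angle)
tan(1.7 deg) = 0.0296793
taper = 83 mm * 0.0296793 = 2.4634 mm

Answer: 2.4634 mm


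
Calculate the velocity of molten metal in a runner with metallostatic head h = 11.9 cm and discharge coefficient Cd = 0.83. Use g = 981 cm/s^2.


Formula: v = Cd * sqrt(2 * g * h)  (Torricelli with discharge coefficient)
2*g*h = 2 * 981 * 11.9 = 23347.8 cm^2/s^2
sqrt(23347.8) = 152.79987 cm/s
v = 0.83 * 152.79987 = 126.8239 cm/s

Answer: 126.8239 cm/s


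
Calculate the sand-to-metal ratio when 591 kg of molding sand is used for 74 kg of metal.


Formula: Sand-to-Metal Ratio = W_sand / W_metal
Ratio = 591 kg / 74 kg = 7.9865


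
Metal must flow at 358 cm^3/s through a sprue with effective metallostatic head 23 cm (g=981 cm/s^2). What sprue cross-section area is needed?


Formula: v = sqrt(2*g*h), A = Q/v
Velocity: v = sqrt(2 * 981 * 23) = sqrt(45126) = 212.4288 cm/s
Sprue area: A = Q / v = 358 / 212.4288 = 1.6853 cm^2

1.6853 cm^2


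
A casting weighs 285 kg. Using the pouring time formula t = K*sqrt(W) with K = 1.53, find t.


Formula: t = K * sqrt(W)
sqrt(W) = sqrt(285) = 16.88194
t = 1.53 * 16.88194 = 25.8294 s

Final answer: 25.8294 s


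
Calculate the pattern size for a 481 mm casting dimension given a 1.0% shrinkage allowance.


Formula: L_pattern = L_casting * (1 + shrinkage_rate/100)
Shrinkage factor = 1 + 1.0/100 = 1.01
L_pattern = 481 mm * 1.01 = 485.8100 mm

Answer: 485.8100 mm


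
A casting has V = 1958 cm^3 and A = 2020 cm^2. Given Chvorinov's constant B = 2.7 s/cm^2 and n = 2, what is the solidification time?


Formula: t_s = B * (V/A)^n  (Chvorinov's rule, n=2)
Modulus M = V/A = 1958/2020 = 0.969307 cm
M^2 = 0.969307^2 = 0.939556 cm^2
t_s = 2.7 * 0.939556 = 2.5368 s

Final answer: 2.5368 s


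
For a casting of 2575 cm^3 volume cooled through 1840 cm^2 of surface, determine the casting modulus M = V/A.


Formula: Casting Modulus M = V / A
M = 2575 cm^3 / 1840 cm^2 = 1.3995 cm

Final answer: 1.3995 cm


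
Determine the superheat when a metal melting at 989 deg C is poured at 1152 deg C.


Formula: Superheat = T_pour - T_melt
Superheat = 1152 - 989 = 163 deg C

Answer: 163 deg C


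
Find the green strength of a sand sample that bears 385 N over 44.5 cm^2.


Formula: Compressive Strength = Force / Area
Strength = 385 N / 44.5 cm^2 = 8.6517 N/cm^2


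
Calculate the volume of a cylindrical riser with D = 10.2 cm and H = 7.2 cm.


Formula: V = pi * (D/2)^2 * H  (cylinder volume)
Radius = D/2 = 10.2/2 = 5.1 cm
V = pi * 5.1^2 * 7.2 = 588.3323 cm^3

Answer: 588.3323 cm^3


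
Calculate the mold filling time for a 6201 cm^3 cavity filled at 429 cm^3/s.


Formula: t_fill = V_mold / Q_flow
t = 6201 cm^3 / 429 cm^3/s = 14.4545 s

14.4545 s


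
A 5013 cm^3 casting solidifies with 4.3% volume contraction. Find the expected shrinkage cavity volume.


Formula: V_shrink = V_casting * shrinkage_pct / 100
V_shrink = 5013 cm^3 * 4.3 / 100 = 215.5590 cm^3

215.5590 cm^3


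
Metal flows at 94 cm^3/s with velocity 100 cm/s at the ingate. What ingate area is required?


Formula: A_ingate = Q / v  (continuity equation)
A = 94 cm^3/s / 100 cm/s = 0.9400 cm^2

Final answer: 0.9400 cm^2


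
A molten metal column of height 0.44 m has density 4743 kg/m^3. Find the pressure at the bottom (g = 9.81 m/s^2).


Formula: P = rho * g * h
rho * g = 4743 * 9.81 = 46528.83 N/m^3
P = 46528.83 * 0.44 = 20472.6852 Pa

Final answer: 20472.6852 Pa


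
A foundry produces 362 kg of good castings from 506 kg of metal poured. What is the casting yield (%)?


Formula: Casting Yield = (W_good / W_total) * 100
Yield = (362 kg / 506 kg) * 100 = 71.5415%

Answer: 71.5415%


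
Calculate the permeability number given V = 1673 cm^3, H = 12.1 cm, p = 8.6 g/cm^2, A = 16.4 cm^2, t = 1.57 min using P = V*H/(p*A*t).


Formula: Permeability Number P = (V * H) / (p * A * t)
Numerator: V * H = 1673 * 12.1 = 20243.3
Denominator: p * A * t = 8.6 * 16.4 * 1.57 = 221.4328
P = 20243.3 / 221.4328 = 91.4196

Final answer: 91.4196


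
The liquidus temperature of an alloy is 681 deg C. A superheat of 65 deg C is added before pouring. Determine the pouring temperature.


Formula: T_pour = T_melt + Superheat
T_pour = 681 + 65 = 746 deg C

Answer: 746 deg C


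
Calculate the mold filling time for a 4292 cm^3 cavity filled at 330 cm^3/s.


Formula: t_fill = V_mold / Q_flow
t = 4292 cm^3 / 330 cm^3/s = 13.0061 s

Final answer: 13.0061 s


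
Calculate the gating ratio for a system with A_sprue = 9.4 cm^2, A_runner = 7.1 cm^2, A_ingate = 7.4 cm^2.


Sprue:Runner:Ingate = 1 : 7.1/9.4 : 7.4/9.4 = 1:0.76:0.79

1:0.76:0.79


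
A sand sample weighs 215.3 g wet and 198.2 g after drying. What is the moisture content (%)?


Formula: MC = (W_wet - W_dry) / W_wet * 100
Water mass = 215.3 - 198.2 = 17.1 g
MC = 17.1 / 215.3 * 100 = 7.9424%

7.9424%


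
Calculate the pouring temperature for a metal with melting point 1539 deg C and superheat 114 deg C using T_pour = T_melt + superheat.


Formula: T_pour = T_melt + Superheat
T_pour = 1539 + 114 = 1653 deg C


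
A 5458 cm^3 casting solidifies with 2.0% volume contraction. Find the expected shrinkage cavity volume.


Formula: V_shrink = V_casting * shrinkage_pct / 100
V_shrink = 5458 cm^3 * 2.0 / 100 = 109.1600 cm^3


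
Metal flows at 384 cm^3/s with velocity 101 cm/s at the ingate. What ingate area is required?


Formula: A_ingate = Q / v  (continuity equation)
A = 384 cm^3/s / 101 cm/s = 3.8020 cm^2


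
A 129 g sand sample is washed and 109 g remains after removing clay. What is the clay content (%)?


Formula: Clay% = (W_total - W_washed) / W_total * 100
Clay mass = 129 - 109 = 20 g
Clay% = 20 / 129 * 100 = 15.5039%


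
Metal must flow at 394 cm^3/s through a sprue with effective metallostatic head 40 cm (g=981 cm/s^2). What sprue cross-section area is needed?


Formula: v = sqrt(2*g*h), A = Q/v
Velocity: v = sqrt(2 * 981 * 40) = sqrt(78480) = 280.1428 cm/s
Sprue area: A = Q / v = 394 / 280.1428 = 1.4064 cm^2

Final answer: 1.4064 cm^2


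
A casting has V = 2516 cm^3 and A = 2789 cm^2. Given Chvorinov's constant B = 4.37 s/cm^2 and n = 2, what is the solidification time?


Formula: t_s = B * (V/A)^n  (Chvorinov's rule, n=2)
Modulus M = V/A = 2516/2789 = 0.902115 cm
M^2 = 0.902115^2 = 0.813811 cm^2
t_s = 4.37 * 0.813811 = 3.5564 s


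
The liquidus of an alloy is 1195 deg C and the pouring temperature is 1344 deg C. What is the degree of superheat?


Formula: Superheat = T_pour - T_melt
Superheat = 1344 - 1195 = 149 deg C

Final answer: 149 deg C


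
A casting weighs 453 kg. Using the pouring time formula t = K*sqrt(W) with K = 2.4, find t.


Formula: t = K * sqrt(W)
sqrt(W) = sqrt(453) = 21.28380
t = 2.4 * 21.28380 = 51.0811 s


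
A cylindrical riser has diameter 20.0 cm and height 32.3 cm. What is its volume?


Formula: V = pi * (D/2)^2 * H  (cylinder volume)
Radius = D/2 = 20.0/2 = 10.0 cm
V = pi * 10.0^2 * 32.3 = 10147.3443 cm^3

Answer: 10147.3443 cm^3


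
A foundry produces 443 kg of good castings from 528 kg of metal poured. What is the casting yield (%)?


Formula: Casting Yield = (W_good / W_total) * 100
Yield = (443 kg / 528 kg) * 100 = 83.9015%

Answer: 83.9015%


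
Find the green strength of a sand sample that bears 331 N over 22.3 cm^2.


Formula: Compressive Strength = Force / Area
Strength = 331 N / 22.3 cm^2 = 14.8430 N/cm^2


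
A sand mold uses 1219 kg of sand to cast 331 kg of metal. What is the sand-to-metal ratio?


Formula: Sand-to-Metal Ratio = W_sand / W_metal
Ratio = 1219 kg / 331 kg = 3.6828

Final answer: 3.6828


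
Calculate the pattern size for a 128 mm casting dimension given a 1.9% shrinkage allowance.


Formula: L_pattern = L_casting * (1 + shrinkage_rate/100)
Shrinkage factor = 1 + 1.9/100 = 1.019
L_pattern = 128 mm * 1.019 = 130.4320 mm

Answer: 130.4320 mm


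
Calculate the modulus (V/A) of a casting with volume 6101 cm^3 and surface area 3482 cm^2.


Formula: Casting Modulus M = V / A
M = 6101 cm^3 / 3482 cm^2 = 1.7522 cm

1.7522 cm


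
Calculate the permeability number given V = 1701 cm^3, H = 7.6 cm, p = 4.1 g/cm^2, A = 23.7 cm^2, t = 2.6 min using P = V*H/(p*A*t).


Formula: Permeability Number P = (V * H) / (p * A * t)
Numerator: V * H = 1701 * 7.6 = 12927.6
Denominator: p * A * t = 4.1 * 23.7 * 2.6 = 252.642
P = 12927.6 / 252.642 = 51.1696

51.1696


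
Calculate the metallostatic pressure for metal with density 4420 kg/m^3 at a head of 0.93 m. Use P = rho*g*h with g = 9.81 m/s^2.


Formula: P = rho * g * h
rho * g = 4420 * 9.81 = 43360.2 N/m^3
P = 43360.2 * 0.93 = 40324.9860 Pa

Final answer: 40324.9860 Pa


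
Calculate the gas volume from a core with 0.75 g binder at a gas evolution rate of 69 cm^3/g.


Formula: V_gas = W_binder * gas_evolution_rate
V = 0.75 g * 69 cm^3/g = 51.7500 cm^3

Final answer: 51.7500 cm^3


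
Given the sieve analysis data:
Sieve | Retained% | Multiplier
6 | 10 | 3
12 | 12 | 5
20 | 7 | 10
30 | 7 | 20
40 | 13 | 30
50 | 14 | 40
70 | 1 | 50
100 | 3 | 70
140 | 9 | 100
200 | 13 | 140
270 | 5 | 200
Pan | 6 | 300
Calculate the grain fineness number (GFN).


Formula: GFN = sum(pct * multiplier) / sum(pct)
sum(pct * multiplier) = 7030
sum(pct) = 100
GFN = 7030 / 100 = 70.30

70.30


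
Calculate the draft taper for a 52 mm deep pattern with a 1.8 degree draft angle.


Formula: taper = depth * tan(draft_angle)
tan(1.8 deg) = 0.0314263
taper = 52 mm * 0.0314263 = 1.6342 mm

Final answer: 1.6342 mm


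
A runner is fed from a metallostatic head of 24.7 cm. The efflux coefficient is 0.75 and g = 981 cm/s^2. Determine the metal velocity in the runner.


Formula: v = Cd * sqrt(2 * g * h)  (Torricelli with discharge coefficient)
2*g*h = 2 * 981 * 24.7 = 48461.4 cm^2/s^2
sqrt(48461.4) = 220.13950 cm/s
v = 0.75 * 220.13950 = 165.1046 cm/s

Final answer: 165.1046 cm/s


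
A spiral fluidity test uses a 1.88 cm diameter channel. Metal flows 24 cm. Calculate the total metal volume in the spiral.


Formula: V = pi * (d/2)^2 * L  (cylinder volume)
Radius = 1.88/2 = 0.94 cm
V = pi * 0.94^2 * 24 = 66.6219 cm^3

Final answer: 66.6219 cm^3


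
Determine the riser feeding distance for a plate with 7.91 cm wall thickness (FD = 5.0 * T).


Formula: FD = 5.0 * T  (riser feeding-distance rule)
FD = 5.0 * 7.91 cm = 39.5500 cm

Final answer: 39.5500 cm


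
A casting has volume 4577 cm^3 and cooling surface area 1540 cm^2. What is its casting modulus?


Formula: Casting Modulus M = V / A
M = 4577 cm^3 / 1540 cm^2 = 2.9721 cm


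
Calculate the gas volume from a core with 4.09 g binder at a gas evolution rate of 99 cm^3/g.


Formula: V_gas = W_binder * gas_evolution_rate
V = 4.09 g * 99 cm^3/g = 404.9100 cm^3


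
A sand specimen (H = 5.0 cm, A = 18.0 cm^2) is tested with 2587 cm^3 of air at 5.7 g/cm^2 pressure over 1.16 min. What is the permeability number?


Formula: Permeability Number P = (V * H) / (p * A * t)
Numerator: V * H = 2587 * 5.0 = 12935.0
Denominator: p * A * t = 5.7 * 18.0 * 1.16 = 119.016
P = 12935.0 / 119.016 = 108.6829

108.6829


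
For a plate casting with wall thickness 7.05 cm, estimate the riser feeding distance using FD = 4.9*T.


Formula: FD = 4.9 * T  (riser feeding-distance rule)
FD = 4.9 * 7.05 cm = 34.5450 cm


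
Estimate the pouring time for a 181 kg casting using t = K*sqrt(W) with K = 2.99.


Formula: t = K * sqrt(W)
sqrt(W) = sqrt(181) = 13.45362
t = 2.99 * 13.45362 = 40.2263 s

40.2263 s


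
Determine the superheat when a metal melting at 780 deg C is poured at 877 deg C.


Formula: Superheat = T_pour - T_melt
Superheat = 877 - 780 = 97 deg C

Answer: 97 deg C


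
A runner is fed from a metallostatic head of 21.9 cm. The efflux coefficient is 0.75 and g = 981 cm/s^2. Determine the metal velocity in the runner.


Formula: v = Cd * sqrt(2 * g * h)  (Torricelli with discharge coefficient)
2*g*h = 2 * 981 * 21.9 = 42967.8 cm^2/s^2
sqrt(42967.8) = 207.28676 cm/s
v = 0.75 * 207.28676 = 155.4651 cm/s

Final answer: 155.4651 cm/s


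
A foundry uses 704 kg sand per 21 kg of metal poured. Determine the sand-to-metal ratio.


Formula: Sand-to-Metal Ratio = W_sand / W_metal
Ratio = 704 kg / 21 kg = 33.5238

Final answer: 33.5238


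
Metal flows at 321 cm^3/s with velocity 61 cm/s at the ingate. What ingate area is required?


Formula: A_ingate = Q / v  (continuity equation)
A = 321 cm^3/s / 61 cm/s = 5.2623 cm^2

5.2623 cm^2


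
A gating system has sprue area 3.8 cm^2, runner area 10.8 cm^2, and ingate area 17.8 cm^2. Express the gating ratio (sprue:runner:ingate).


Sprue:Runner:Ingate = 1 : 10.8/3.8 : 17.8/3.8 = 1:2.84:4.68

Answer: 1:2.84:4.68


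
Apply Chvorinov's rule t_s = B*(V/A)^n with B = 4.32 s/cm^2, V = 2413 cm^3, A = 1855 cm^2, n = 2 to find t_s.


Formula: t_s = B * (V/A)^n  (Chvorinov's rule, n=2)
Modulus M = V/A = 2413/1855 = 1.300809 cm
M^2 = 1.300809^2 = 1.692104 cm^2
t_s = 4.32 * 1.692104 = 7.3099 s

Final answer: 7.3099 s


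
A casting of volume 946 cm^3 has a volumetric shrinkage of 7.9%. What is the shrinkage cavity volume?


Formula: V_shrink = V_casting * shrinkage_pct / 100
V_shrink = 946 cm^3 * 7.9 / 100 = 74.7340 cm^3

Answer: 74.7340 cm^3


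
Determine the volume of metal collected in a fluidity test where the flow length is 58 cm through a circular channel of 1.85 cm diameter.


Formula: V = pi * (d/2)^2 * L  (cylinder volume)
Radius = 1.85/2 = 0.925 cm
V = pi * 0.925^2 * 58 = 155.9055 cm^3

Answer: 155.9055 cm^3


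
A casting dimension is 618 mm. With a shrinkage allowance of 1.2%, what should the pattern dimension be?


Formula: L_pattern = L_casting * (1 + shrinkage_rate/100)
Shrinkage factor = 1 + 1.2/100 = 1.012
L_pattern = 618 mm * 1.012 = 625.4160 mm

625.4160 mm


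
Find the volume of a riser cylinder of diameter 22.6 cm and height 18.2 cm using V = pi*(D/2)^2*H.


Formula: V = pi * (D/2)^2 * H  (cylinder volume)
Radius = D/2 = 22.6/2 = 11.3 cm
V = pi * 11.3^2 * 18.2 = 7300.9294 cm^3


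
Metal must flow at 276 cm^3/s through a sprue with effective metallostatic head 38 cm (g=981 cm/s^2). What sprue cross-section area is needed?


Formula: v = sqrt(2*g*h), A = Q/v
Velocity: v = sqrt(2 * 981 * 38) = sqrt(74556) = 273.0494 cm/s
Sprue area: A = Q / v = 276 / 273.0494 = 1.0108 cm^2

Answer: 1.0108 cm^2


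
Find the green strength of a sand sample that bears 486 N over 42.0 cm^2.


Formula: Compressive Strength = Force / Area
Strength = 486 N / 42.0 cm^2 = 11.5714 N/cm^2


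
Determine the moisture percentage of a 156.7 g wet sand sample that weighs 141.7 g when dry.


Formula: MC = (W_wet - W_dry) / W_wet * 100
Water mass = 156.7 - 141.7 = 15.0 g
MC = 15.0 / 156.7 * 100 = 9.5724%

Final answer: 9.5724%


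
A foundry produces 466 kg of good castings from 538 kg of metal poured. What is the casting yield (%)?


Formula: Casting Yield = (W_good / W_total) * 100
Yield = (466 kg / 538 kg) * 100 = 86.6171%

Answer: 86.6171%


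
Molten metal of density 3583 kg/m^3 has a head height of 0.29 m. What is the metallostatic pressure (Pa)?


Formula: P = rho * g * h
rho * g = 3583 * 9.81 = 35149.23 N/m^3
P = 35149.23 * 0.29 = 10193.2767 Pa

10193.2767 Pa


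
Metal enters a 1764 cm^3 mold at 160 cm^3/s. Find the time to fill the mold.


Formula: t_fill = V_mold / Q_flow
t = 1764 cm^3 / 160 cm^3/s = 11.0250 s


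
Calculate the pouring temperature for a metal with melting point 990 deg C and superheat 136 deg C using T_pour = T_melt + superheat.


Formula: T_pour = T_melt + Superheat
T_pour = 990 + 136 = 1126 deg C

1126 deg C


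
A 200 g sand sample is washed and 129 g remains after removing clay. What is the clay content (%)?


Formula: Clay% = (W_total - W_washed) / W_total * 100
Clay mass = 200 - 129 = 71 g
Clay% = 71 / 200 * 100 = 35.5000%

Final answer: 35.5000%


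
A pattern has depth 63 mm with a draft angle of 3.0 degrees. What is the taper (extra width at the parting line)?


Formula: taper = depth * tan(draft_angle)
tan(3.0 deg) = 0.0524078
taper = 63 mm * 0.0524078 = 3.3017 mm

Answer: 3.3017 mm


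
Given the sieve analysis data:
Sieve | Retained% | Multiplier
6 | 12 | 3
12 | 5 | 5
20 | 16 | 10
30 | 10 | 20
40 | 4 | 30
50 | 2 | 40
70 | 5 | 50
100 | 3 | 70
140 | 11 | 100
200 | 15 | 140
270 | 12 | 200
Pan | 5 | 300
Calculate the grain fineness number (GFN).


Formula: GFN = sum(pct * multiplier) / sum(pct)
sum(pct * multiplier) = 8181
sum(pct) = 100
GFN = 8181 / 100 = 81.81

Final answer: 81.81


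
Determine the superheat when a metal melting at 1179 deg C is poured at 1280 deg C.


Formula: Superheat = T_pour - T_melt
Superheat = 1280 - 1179 = 101 deg C

101 deg C


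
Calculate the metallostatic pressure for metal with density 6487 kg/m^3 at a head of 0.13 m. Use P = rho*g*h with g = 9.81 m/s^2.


Formula: P = rho * g * h
rho * g = 6487 * 9.81 = 63637.47 N/m^3
P = 63637.47 * 0.13 = 8272.8711 Pa

Answer: 8272.8711 Pa


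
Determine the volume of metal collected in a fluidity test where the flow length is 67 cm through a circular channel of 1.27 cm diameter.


Formula: V = pi * (d/2)^2 * L  (cylinder volume)
Radius = 1.27/2 = 0.635 cm
V = pi * 0.635^2 * 67 = 84.8735 cm^3

Final answer: 84.8735 cm^3


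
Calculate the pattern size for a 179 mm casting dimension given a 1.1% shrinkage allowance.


Formula: L_pattern = L_casting * (1 + shrinkage_rate/100)
Shrinkage factor = 1 + 1.1/100 = 1.011
L_pattern = 179 mm * 1.011 = 180.9690 mm

180.9690 mm


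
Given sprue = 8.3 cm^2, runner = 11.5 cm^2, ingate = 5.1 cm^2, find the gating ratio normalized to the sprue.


Sprue:Runner:Ingate = 1 : 11.5/8.3 : 5.1/8.3 = 1:1.39:0.61

Final answer: 1:1.39:0.61


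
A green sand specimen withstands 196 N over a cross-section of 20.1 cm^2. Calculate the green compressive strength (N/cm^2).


Formula: Compressive Strength = Force / Area
Strength = 196 N / 20.1 cm^2 = 9.7512 N/cm^2

Final answer: 9.7512 N/cm^2


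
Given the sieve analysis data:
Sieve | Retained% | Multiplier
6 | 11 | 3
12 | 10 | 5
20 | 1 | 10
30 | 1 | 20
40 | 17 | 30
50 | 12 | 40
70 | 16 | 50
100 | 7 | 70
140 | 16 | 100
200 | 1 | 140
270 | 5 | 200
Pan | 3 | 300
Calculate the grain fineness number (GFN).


Formula: GFN = sum(pct * multiplier) / sum(pct)
sum(pct * multiplier) = 6033
sum(pct) = 100
GFN = 6033 / 100 = 60.33

60.33


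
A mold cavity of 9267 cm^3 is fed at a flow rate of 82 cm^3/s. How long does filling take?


Formula: t_fill = V_mold / Q_flow
t = 9267 cm^3 / 82 cm^3/s = 113.0122 s

Answer: 113.0122 s


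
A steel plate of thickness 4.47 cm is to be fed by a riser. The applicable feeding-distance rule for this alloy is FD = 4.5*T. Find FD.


Formula: FD = 4.5 * T  (riser feeding-distance rule)
FD = 4.5 * 4.47 cm = 20.1150 cm

Answer: 20.1150 cm


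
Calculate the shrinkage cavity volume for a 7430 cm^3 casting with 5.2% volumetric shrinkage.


Formula: V_shrink = V_casting * shrinkage_pct / 100
V_shrink = 7430 cm^3 * 5.2 / 100 = 386.3600 cm^3

386.3600 cm^3


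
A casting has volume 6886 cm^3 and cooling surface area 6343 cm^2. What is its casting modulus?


Formula: Casting Modulus M = V / A
M = 6886 cm^3 / 6343 cm^2 = 1.0856 cm

1.0856 cm


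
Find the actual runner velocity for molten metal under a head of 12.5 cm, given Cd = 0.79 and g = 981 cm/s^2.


Formula: v = Cd * sqrt(2 * g * h)  (Torricelli with discharge coefficient)
2*g*h = 2 * 981 * 12.5 = 24525.0 cm^2/s^2
sqrt(24525.0) = 156.60460 cm/s
v = 0.79 * 156.60460 = 123.7176 cm/s

Answer: 123.7176 cm/s


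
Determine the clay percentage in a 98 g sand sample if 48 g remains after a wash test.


Formula: Clay% = (W_total - W_washed) / W_total * 100
Clay mass = 98 - 48 = 50 g
Clay% = 50 / 98 * 100 = 51.0204%

51.0204%


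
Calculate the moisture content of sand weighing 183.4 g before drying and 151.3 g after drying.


Formula: MC = (W_wet - W_dry) / W_wet * 100
Water mass = 183.4 - 151.3 = 32.1 g
MC = 32.1 / 183.4 * 100 = 17.5027%

Final answer: 17.5027%


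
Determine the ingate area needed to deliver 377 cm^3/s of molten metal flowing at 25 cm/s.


Formula: A_ingate = Q / v  (continuity equation)
A = 377 cm^3/s / 25 cm/s = 15.0800 cm^2

Final answer: 15.0800 cm^2


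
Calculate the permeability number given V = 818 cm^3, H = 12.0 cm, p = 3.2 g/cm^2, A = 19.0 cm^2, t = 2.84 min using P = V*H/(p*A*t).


Formula: Permeability Number P = (V * H) / (p * A * t)
Numerator: V * H = 818 * 12.0 = 9816.0
Denominator: p * A * t = 3.2 * 19.0 * 2.84 = 172.672
P = 9816.0 / 172.672 = 56.8477

56.8477


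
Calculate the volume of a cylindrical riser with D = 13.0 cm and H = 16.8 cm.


Formula: V = pi * (D/2)^2 * H  (cylinder volume)
Radius = D/2 = 13.0/2 = 6.5 cm
V = pi * 6.5^2 * 16.8 = 2229.9025 cm^3

Final answer: 2229.9025 cm^3


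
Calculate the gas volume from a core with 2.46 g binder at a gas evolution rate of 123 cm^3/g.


Formula: V_gas = W_binder * gas_evolution_rate
V = 2.46 g * 123 cm^3/g = 302.5800 cm^3


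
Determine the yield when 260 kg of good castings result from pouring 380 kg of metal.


Formula: Casting Yield = (W_good / W_total) * 100
Yield = (260 kg / 380 kg) * 100 = 68.4211%


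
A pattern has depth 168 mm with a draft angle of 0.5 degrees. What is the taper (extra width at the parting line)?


Formula: taper = depth * tan(draft_angle)
tan(0.5 deg) = 0.0087269
taper = 168 mm * 0.0087269 = 1.4661 mm

Answer: 1.4661 mm


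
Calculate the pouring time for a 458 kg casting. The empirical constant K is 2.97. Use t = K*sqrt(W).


Formula: t = K * sqrt(W)
sqrt(W) = sqrt(458) = 21.40093
t = 2.97 * 21.40093 = 63.5608 s

Final answer: 63.5608 s


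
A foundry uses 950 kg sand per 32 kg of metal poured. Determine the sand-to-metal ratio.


Formula: Sand-to-Metal Ratio = W_sand / W_metal
Ratio = 950 kg / 32 kg = 29.6875


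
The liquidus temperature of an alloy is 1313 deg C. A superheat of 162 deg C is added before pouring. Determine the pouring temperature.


Formula: T_pour = T_melt + Superheat
T_pour = 1313 + 162 = 1475 deg C

Final answer: 1475 deg C


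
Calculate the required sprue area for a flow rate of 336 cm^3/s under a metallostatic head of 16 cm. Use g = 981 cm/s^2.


Formula: v = sqrt(2*g*h), A = Q/v
Velocity: v = sqrt(2 * 981 * 16) = sqrt(31392) = 177.1779 cm/s
Sprue area: A = Q / v = 336 / 177.1779 = 1.8964 cm^2

Final answer: 1.8964 cm^2


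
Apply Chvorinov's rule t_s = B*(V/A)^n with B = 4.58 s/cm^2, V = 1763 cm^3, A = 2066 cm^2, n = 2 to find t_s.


Formula: t_s = B * (V/A)^n  (Chvorinov's rule, n=2)
Modulus M = V/A = 1763/2066 = 0.853340 cm
M^2 = 0.853340^2 = 0.728189 cm^2
t_s = 4.58 * 0.728189 = 3.3351 s

Answer: 3.3351 s


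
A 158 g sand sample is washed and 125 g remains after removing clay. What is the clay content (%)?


Formula: Clay% = (W_total - W_washed) / W_total * 100
Clay mass = 158 - 125 = 33 g
Clay% = 33 / 158 * 100 = 20.8861%


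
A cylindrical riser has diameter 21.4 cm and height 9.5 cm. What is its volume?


Formula: V = pi * (D/2)^2 * H  (cylinder volume)
Radius = D/2 = 21.4/2 = 10.7 cm
V = pi * 10.7^2 * 9.5 = 3416.9690 cm^3

Final answer: 3416.9690 cm^3


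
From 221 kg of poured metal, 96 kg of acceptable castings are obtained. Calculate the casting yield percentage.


Formula: Casting Yield = (W_good / W_total) * 100
Yield = (96 kg / 221 kg) * 100 = 43.4389%

Answer: 43.4389%


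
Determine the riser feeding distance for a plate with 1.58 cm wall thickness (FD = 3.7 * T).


Formula: FD = 3.7 * T  (riser feeding-distance rule)
FD = 3.7 * 1.58 cm = 5.8460 cm

5.8460 cm


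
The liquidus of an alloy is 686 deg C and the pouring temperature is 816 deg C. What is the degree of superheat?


Formula: Superheat = T_pour - T_melt
Superheat = 816 - 686 = 130 deg C


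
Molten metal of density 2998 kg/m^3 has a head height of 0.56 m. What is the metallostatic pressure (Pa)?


Formula: P = rho * g * h
rho * g = 2998 * 9.81 = 29410.38 N/m^3
P = 29410.38 * 0.56 = 16469.8128 Pa

Answer: 16469.8128 Pa


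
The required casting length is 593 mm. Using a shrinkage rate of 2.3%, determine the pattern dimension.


Formula: L_pattern = L_casting * (1 + shrinkage_rate/100)
Shrinkage factor = 1 + 2.3/100 = 1.023
L_pattern = 593 mm * 1.023 = 606.6390 mm

606.6390 mm


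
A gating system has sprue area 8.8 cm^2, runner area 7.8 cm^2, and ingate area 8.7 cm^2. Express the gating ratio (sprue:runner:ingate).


Sprue:Runner:Ingate = 1 : 7.8/8.8 : 8.7/8.8 = 1:0.89:0.99

Answer: 1:0.89:0.99


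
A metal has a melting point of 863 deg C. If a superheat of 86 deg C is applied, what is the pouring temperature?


Formula: T_pour = T_melt + Superheat
T_pour = 863 + 86 = 949 deg C


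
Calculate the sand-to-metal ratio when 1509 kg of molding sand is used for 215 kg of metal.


Formula: Sand-to-Metal Ratio = W_sand / W_metal
Ratio = 1509 kg / 215 kg = 7.0186

7.0186


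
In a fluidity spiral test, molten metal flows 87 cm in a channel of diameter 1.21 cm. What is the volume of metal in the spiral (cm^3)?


Formula: V = pi * (d/2)^2 * L  (cylinder volume)
Radius = 1.21/2 = 0.605 cm
V = pi * 0.605^2 * 87 = 100.0414 cm^3


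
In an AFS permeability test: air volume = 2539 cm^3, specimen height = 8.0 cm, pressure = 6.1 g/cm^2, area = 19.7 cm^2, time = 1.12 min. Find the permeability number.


Formula: Permeability Number P = (V * H) / (p * A * t)
Numerator: V * H = 2539 * 8.0 = 20312.0
Denominator: p * A * t = 6.1 * 19.7 * 1.12 = 134.5904
P = 20312.0 / 134.5904 = 150.9172

150.9172


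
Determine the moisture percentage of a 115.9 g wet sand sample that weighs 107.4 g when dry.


Formula: MC = (W_wet - W_dry) / W_wet * 100
Water mass = 115.9 - 107.4 = 8.5 g
MC = 8.5 / 115.9 * 100 = 7.3339%


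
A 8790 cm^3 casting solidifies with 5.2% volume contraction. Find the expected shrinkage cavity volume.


Formula: V_shrink = V_casting * shrinkage_pct / 100
V_shrink = 8790 cm^3 * 5.2 / 100 = 457.0800 cm^3

Final answer: 457.0800 cm^3


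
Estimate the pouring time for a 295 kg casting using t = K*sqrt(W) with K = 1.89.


Formula: t = K * sqrt(W)
sqrt(W) = sqrt(295) = 17.17556
t = 1.89 * 17.17556 = 32.4618 s

Answer: 32.4618 s


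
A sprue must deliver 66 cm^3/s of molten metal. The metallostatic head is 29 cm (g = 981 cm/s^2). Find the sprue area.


Formula: v = sqrt(2*g*h), A = Q/v
Velocity: v = sqrt(2 * 981 * 29) = sqrt(56898) = 238.5330 cm/s
Sprue area: A = Q / v = 66 / 238.5330 = 0.2767 cm^2

0.2767 cm^2


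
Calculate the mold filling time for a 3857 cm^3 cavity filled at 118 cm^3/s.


Formula: t_fill = V_mold / Q_flow
t = 3857 cm^3 / 118 cm^3/s = 32.6864 s


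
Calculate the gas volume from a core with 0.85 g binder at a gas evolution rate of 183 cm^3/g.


Formula: V_gas = W_binder * gas_evolution_rate
V = 0.85 g * 183 cm^3/g = 155.5500 cm^3


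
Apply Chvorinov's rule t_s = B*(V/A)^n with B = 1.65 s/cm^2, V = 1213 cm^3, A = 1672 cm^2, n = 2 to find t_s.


Formula: t_s = B * (V/A)^n  (Chvorinov's rule, n=2)
Modulus M = V/A = 1213/1672 = 0.725478 cm
M^2 = 0.725478^2 = 0.526318 cm^2
t_s = 1.65 * 0.526318 = 0.8684 s

Final answer: 0.8684 s


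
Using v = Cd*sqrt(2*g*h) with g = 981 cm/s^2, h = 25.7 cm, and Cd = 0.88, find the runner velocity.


Formula: v = Cd * sqrt(2 * g * h)  (Torricelli with discharge coefficient)
2*g*h = 2 * 981 * 25.7 = 50423.4 cm^2/s^2
sqrt(50423.4) = 224.55155 cm/s
v = 0.88 * 224.55155 = 197.6054 cm/s

197.6054 cm/s


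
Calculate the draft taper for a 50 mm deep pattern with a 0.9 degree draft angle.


Formula: taper = depth * tan(draft_angle)
tan(0.9 deg) = 0.0157093
taper = 50 mm * 0.0157093 = 0.7855 mm

Final answer: 0.7855 mm


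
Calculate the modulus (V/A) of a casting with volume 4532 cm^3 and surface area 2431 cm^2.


Formula: Casting Modulus M = V / A
M = 4532 cm^3 / 2431 cm^2 = 1.8643 cm

Final answer: 1.8643 cm


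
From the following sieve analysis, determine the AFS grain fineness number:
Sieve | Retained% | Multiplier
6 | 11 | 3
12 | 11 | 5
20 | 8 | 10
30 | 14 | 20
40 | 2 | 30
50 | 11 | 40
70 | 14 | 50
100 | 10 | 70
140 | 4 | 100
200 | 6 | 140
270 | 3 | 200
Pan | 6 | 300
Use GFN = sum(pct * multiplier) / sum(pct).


Formula: GFN = sum(pct * multiplier) / sum(pct)
sum(pct * multiplier) = 5988
sum(pct) = 100
GFN = 5988 / 100 = 59.88


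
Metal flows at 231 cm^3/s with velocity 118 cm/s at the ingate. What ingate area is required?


Formula: A_ingate = Q / v  (continuity equation)
A = 231 cm^3/s / 118 cm/s = 1.9576 cm^2

1.9576 cm^2


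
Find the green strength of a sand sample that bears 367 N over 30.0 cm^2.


Formula: Compressive Strength = Force / Area
Strength = 367 N / 30.0 cm^2 = 12.2333 N/cm^2


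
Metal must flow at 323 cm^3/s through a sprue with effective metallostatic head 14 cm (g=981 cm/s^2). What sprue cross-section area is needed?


Formula: v = sqrt(2*g*h), A = Q/v
Velocity: v = sqrt(2 * 981 * 14) = sqrt(27468) = 165.7347 cm/s
Sprue area: A = Q / v = 323 / 165.7347 = 1.9489 cm^2

1.9489 cm^2


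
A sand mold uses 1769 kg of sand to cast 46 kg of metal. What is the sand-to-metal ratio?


Formula: Sand-to-Metal Ratio = W_sand / W_metal
Ratio = 1769 kg / 46 kg = 38.4565

Final answer: 38.4565


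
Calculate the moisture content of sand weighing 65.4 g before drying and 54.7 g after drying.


Formula: MC = (W_wet - W_dry) / W_wet * 100
Water mass = 65.4 - 54.7 = 10.7 g
MC = 10.7 / 65.4 * 100 = 16.3609%

Final answer: 16.3609%


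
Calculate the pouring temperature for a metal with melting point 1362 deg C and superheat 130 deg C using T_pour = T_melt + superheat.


Formula: T_pour = T_melt + Superheat
T_pour = 1362 + 130 = 1492 deg C


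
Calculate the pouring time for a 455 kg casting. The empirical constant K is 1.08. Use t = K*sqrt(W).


Formula: t = K * sqrt(W)
sqrt(W) = sqrt(455) = 21.33073
t = 1.08 * 21.33073 = 23.0372 s

Answer: 23.0372 s


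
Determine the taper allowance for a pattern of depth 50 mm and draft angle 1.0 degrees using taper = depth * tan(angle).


Formula: taper = depth * tan(draft_angle)
tan(1.0 deg) = 0.0174551
taper = 50 mm * 0.0174551 = 0.8728 mm


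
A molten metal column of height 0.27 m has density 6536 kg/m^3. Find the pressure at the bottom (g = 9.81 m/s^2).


Formula: P = rho * g * h
rho * g = 6536 * 9.81 = 64118.16 N/m^3
P = 64118.16 * 0.27 = 17311.9032 Pa

Final answer: 17311.9032 Pa


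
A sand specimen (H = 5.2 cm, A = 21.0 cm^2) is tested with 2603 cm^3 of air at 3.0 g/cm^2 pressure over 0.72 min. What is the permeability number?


Formula: Permeability Number P = (V * H) / (p * A * t)
Numerator: V * H = 2603 * 5.2 = 13535.6
Denominator: p * A * t = 3.0 * 21.0 * 0.72 = 45.36
P = 13535.6 / 45.36 = 298.4039

Final answer: 298.4039


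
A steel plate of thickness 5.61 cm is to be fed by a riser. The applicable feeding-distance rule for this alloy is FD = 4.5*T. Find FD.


Formula: FD = 4.5 * T  (riser feeding-distance rule)
FD = 4.5 * 5.61 cm = 25.2450 cm

25.2450 cm


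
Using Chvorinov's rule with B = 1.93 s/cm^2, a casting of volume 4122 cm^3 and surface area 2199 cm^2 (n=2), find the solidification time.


Formula: t_s = B * (V/A)^n  (Chvorinov's rule, n=2)
Modulus M = V/A = 4122/2199 = 1.874488 cm
M^2 = 1.874488^2 = 3.513705 cm^2
t_s = 1.93 * 3.513705 = 6.7815 s

Answer: 6.7815 s


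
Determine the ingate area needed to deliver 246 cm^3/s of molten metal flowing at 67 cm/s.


Formula: A_ingate = Q / v  (continuity equation)
A = 246 cm^3/s / 67 cm/s = 3.6716 cm^2

3.6716 cm^2


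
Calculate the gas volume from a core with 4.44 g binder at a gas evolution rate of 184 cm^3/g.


Formula: V_gas = W_binder * gas_evolution_rate
V = 4.44 g * 184 cm^3/g = 816.9600 cm^3

816.9600 cm^3


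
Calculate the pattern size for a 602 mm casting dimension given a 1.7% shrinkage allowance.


Formula: L_pattern = L_casting * (1 + shrinkage_rate/100)
Shrinkage factor = 1 + 1.7/100 = 1.017
L_pattern = 602 mm * 1.017 = 612.2340 mm

Final answer: 612.2340 mm


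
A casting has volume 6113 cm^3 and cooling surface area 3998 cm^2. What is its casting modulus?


Formula: Casting Modulus M = V / A
M = 6113 cm^3 / 3998 cm^2 = 1.5290 cm

Final answer: 1.5290 cm


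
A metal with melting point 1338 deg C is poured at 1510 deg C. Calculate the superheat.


Formula: Superheat = T_pour - T_melt
Superheat = 1510 - 1338 = 172 deg C

Final answer: 172 deg C


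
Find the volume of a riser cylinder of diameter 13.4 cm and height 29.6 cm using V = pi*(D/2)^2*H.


Formula: V = pi * (D/2)^2 * H  (cylinder volume)
Radius = D/2 = 13.4/2 = 6.7 cm
V = pi * 6.7^2 * 29.6 = 4174.3724 cm^3

4174.3724 cm^3


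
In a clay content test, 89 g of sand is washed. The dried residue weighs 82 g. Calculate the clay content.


Formula: Clay% = (W_total - W_washed) / W_total * 100
Clay mass = 89 - 82 = 7 g
Clay% = 7 / 89 * 100 = 7.8652%

Final answer: 7.8652%


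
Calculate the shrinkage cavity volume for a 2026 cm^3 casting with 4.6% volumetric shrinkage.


Formula: V_shrink = V_casting * shrinkage_pct / 100
V_shrink = 2026 cm^3 * 4.6 / 100 = 93.1960 cm^3

Answer: 93.1960 cm^3


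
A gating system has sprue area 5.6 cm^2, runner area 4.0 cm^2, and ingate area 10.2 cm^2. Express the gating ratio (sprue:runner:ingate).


Sprue:Runner:Ingate = 1 : 4.0/5.6 : 10.2/5.6 = 1:0.71:1.82

Answer: 1:0.71:1.82


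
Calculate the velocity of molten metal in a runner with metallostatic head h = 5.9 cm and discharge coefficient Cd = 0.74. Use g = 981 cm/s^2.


Formula: v = Cd * sqrt(2 * g * h)  (Torricelli with discharge coefficient)
2*g*h = 2 * 981 * 5.9 = 11575.8 cm^2/s^2
sqrt(11575.8) = 107.59089 cm/s
v = 0.74 * 107.59089 = 79.6173 cm/s

Final answer: 79.6173 cm/s


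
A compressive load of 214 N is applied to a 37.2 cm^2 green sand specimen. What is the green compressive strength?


Formula: Compressive Strength = Force / Area
Strength = 214 N / 37.2 cm^2 = 5.7527 N/cm^2

Answer: 5.7527 N/cm^2


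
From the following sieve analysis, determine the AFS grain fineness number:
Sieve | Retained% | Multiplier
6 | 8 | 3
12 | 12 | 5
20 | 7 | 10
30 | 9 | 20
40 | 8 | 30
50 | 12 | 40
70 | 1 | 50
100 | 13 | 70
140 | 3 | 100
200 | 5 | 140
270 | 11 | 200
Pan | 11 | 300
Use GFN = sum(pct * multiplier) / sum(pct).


Formula: GFN = sum(pct * multiplier) / sum(pct)
sum(pct * multiplier) = 8514
sum(pct) = 100
GFN = 8514 / 100 = 85.14

85.14


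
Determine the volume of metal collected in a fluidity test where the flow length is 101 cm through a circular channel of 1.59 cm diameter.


Formula: V = pi * (d/2)^2 * L  (cylinder volume)
Radius = 1.59/2 = 0.795 cm
V = pi * 0.795^2 * 101 = 200.5421 cm^3


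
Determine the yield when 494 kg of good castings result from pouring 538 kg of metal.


Formula: Casting Yield = (W_good / W_total) * 100
Yield = (494 kg / 538 kg) * 100 = 91.8216%

91.8216%


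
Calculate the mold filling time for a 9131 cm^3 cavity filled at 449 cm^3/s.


Formula: t_fill = V_mold / Q_flow
t = 9131 cm^3 / 449 cm^3/s = 20.3363 s

Answer: 20.3363 s


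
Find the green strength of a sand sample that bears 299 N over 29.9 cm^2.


Formula: Compressive Strength = Force / Area
Strength = 299 N / 29.9 cm^2 = 10.0000 N/cm^2

10.0000 N/cm^2


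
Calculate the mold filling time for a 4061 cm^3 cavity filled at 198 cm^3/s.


Formula: t_fill = V_mold / Q_flow
t = 4061 cm^3 / 198 cm^3/s = 20.5101 s


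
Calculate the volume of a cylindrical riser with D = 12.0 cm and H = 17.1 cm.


Formula: V = pi * (D/2)^2 * H  (cylinder volume)
Radius = D/2 = 12.0/2 = 6.0 cm
V = pi * 6.0^2 * 17.1 = 1933.9644 cm^3


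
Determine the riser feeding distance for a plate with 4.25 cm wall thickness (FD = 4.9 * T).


Formula: FD = 4.9 * T  (riser feeding-distance rule)
FD = 4.9 * 4.25 cm = 20.8250 cm

20.8250 cm
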